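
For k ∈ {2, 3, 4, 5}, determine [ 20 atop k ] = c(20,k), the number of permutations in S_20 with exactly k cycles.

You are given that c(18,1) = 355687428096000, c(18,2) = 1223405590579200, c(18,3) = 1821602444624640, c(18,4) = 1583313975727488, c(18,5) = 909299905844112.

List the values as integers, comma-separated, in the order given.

[19] T[19,1]:18*355687428096000+0=6402373705728000 · T[19,2]:18*1223405590579200+355687428096000=22376988058521600 · T[19,3]:18*1821602444624640+1223405590579200=34012249593822720 · T[19,4]:18*1583313975727488+1821602444624640=30321254007719424 · T[19,5]:18*909299905844112+1583313975727488=17950712280921504
[20] T[20,2]:19*22376988058521600+6402373705728000=431565146817638400 · T[20,3]:19*34012249593822720+22376988058521600=668609730341153280 · T[20,4]:19*30321254007719424+34012249593822720=610116075740491776 · T[20,5]:19*17950712280921504+30321254007719424=371384787345228000
Read c(20,2) = 431565146817638400, c(20,3) = 668609730341153280, c(20,4) = 610116075740491776, c(20,5) = 371384787345228000.

431565146817638400, 668609730341153280, 610116075740491776, 371384787345228000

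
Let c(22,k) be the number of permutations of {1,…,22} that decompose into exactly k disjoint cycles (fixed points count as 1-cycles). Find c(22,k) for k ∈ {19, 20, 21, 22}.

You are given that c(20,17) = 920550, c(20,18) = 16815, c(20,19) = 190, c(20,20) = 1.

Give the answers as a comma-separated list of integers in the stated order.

[21] T[21,18]:20*16815+920550=1256850 · T[21,19]:20*190+16815=20615 · T[21,20]:20*1+190=210 · T[21,21]:20*0+1=1
[22] T[22,19]:21*20615+1256850=1689765 · T[22,20]:21*210+20615=25025 · T[22,21]:21*1+210=231 · T[22,22]:21*0+1=1
Read c(22,19) = 1689765, c(22,20) = 25025, c(22,21) = 231, c(22,22) = 1.

1689765, 25025, 231, 1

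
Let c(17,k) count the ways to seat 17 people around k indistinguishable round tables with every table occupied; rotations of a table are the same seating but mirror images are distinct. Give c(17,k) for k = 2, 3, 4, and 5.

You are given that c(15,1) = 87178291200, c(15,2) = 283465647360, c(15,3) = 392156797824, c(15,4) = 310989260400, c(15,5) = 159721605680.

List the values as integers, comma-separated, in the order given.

@16  (16,1):87178291200·15+0→1307674368000, (16,2):283465647360·15+87178291200→4339163001600, (16,3):392156797824·15+283465647360→6165817614720, (16,4):310989260400·15+392156797824→5056995703824, (16,5):159721605680·15+310989260400→2706813345600
@17  (17,2):4339163001600·16+1307674368000→70734282393600, (17,3):6165817614720·16+4339163001600→102992244837120, (17,4):5056995703824·16+6165817614720→87077748875904, (17,5):2706813345600·16+5056995703824→48366009233424
Read c(17,2) = 70734282393600, c(17,3) = 102992244837120, c(17,4) = 87077748875904, c(17,5) = 48366009233424.

70734282393600, 102992244837120, 87077748875904, 48366009233424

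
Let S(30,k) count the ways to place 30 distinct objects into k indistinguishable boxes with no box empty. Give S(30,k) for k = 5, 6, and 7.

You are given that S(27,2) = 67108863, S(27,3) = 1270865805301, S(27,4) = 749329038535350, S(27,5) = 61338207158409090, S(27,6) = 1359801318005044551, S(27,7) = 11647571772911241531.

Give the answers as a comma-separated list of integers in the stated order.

7713000216608565075, 299310102746948685757, 4168916722553086402080

[28] T[28,3]:3*1270865805301+67108863=3812664524766 · T[28,4]:4*749329038535350+1270865805301=2998587019946701 · T[28,5]:5*61338207158409090+749329038535350=307440364830580800 · T[28,6]:6*1359801318005044551+61338207158409090=8220146115188676396 · T[28,7]:7*11647571772911241531+1359801318005044551=82892803728383735268
[29] T[29,4]:4*2998587019946701+3812664524766=11998160744311570 · T[29,5]:5*307440364830580800+2998587019946701=1540200411172850701 · T[29,6]:6*8220146115188676396+307440364830580800=49628317055962639176 · T[29,7]:7*82892803728383735268+8220146115188676396=588469772213874823272
[30] T[30,5]:5*1540200411172850701+11998160744311570=7713000216608565075 · T[30,6]:6*49628317055962639176+1540200411172850701=299310102746948685757 · T[30,7]:7*588469772213874823272+49628317055962639176=4168916722553086402080
Read S(30,5) = 7713000216608565075, S(30,6) = 299310102746948685757, S(30,7) = 4168916722553086402080.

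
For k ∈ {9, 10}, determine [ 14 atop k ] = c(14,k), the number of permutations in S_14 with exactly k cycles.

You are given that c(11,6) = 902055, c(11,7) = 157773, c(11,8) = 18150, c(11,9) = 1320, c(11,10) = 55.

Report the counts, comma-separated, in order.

row 12: T[12][7]=11·157773+902055=2637558  T[12][8]=11·18150+157773=357423  T[12][9]=11·1320+18150=32670  T[12][10]=11·55+1320=1925
row 13: T[13][8]=12·357423+2637558=6926634  T[13][9]=12·32670+357423=749463  T[13][10]=12·1925+32670=55770
row 14: T[14][9]=13·749463+6926634=16669653  T[14][10]=13·55770+749463=1474473
Read c(14,9) = 16669653, c(14,10) = 1474473.

16669653, 1474473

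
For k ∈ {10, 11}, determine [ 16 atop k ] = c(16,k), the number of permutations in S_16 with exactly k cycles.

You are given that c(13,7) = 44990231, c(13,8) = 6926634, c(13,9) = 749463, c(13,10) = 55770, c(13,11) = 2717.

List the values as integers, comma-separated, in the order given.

row 14: T[14][8]=13·6926634+44990231=135036473  T[14][9]=13·749463+6926634=16669653  T[14][10]=13·55770+749463=1474473  T[14][11]=13·2717+55770=91091
row 15: T[15][9]=14·16669653+135036473=368411615  T[15][10]=14·1474473+16669653=37312275  T[15][11]=14·91091+1474473=2749747
row 16: T[16][10]=15·37312275+368411615=928095740  T[16][11]=15·2749747+37312275=78558480
Read c(16,10) = 928095740, c(16,11) = 78558480.

928095740, 78558480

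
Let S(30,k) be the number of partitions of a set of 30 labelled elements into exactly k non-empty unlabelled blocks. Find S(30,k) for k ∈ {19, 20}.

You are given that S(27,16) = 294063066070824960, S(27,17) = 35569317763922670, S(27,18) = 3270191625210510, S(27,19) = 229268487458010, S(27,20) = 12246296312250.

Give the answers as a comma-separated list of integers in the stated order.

r28: T_28,17=17×35569317763922670+294063066070824960=898741468057510350; T_28,18=18×3270191625210510+35569317763922670=94432767017711850; T_28,19=19×229268487458010+3270191625210510=7626292886912700; T_28,20=20×12246296312250+229268487458010=474194413703010
r29: T_29,18=18×94432767017711850+898741468057510350=2598531274376323650; T_29,19=19×7626292886912700+94432767017711850=239332331869053150; T_29,20=20×474194413703010+7626292886912700=17110181160972900
r30: T_30,19=19×239332331869053150+2598531274376323650=7145845579888333500; T_30,20=20×17110181160972900+239332331869053150=581535955088511150
Read S(30,19) = 7145845579888333500, S(30,20) = 581535955088511150.

7145845579888333500, 581535955088511150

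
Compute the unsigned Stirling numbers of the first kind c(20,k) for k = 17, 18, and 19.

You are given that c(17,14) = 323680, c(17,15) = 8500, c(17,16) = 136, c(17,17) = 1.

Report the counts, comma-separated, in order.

r18: T_18,15=17×8500+323680=468180; T_18,16=17×136+8500=10812; T_18,17=17×1+136=153; T_18,18=17×0+1=1
r19: T_19,16=18×10812+468180=662796; T_19,17=18×153+10812=13566; T_19,18=18×1+153=171; T_19,19=18×0+1=1
r20: T_20,17=19×13566+662796=920550; T_20,18=19×171+13566=16815; T_20,19=19×1+171=190
Read c(20,17) = 920550, c(20,18) = 16815, c(20,19) = 190.

920550, 16815, 190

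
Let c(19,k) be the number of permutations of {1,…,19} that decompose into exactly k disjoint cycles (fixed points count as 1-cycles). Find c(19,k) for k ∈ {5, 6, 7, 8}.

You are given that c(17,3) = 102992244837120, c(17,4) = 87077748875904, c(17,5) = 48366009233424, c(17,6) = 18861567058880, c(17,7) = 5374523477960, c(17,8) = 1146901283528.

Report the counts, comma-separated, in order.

17950712280921504, 7551527592063024, 2353125040549984, 557921681547048

@18  (18,4):87077748875904·17+102992244837120→1583313975727488, (18,5):48366009233424·17+87077748875904→909299905844112, (18,6):18861567058880·17+48366009233424→369012649234384, (18,7):5374523477960·17+18861567058880→110228466184200, (18,8):1146901283528·17+5374523477960→24871845297936
@19  (19,5):909299905844112·18+1583313975727488→17950712280921504, (19,6):369012649234384·18+909299905844112→7551527592063024, (19,7):110228466184200·18+369012649234384→2353125040549984, (19,8):24871845297936·18+110228466184200→557921681547048
Read c(19,5) = 17950712280921504, c(19,6) = 7551527592063024, c(19,7) = 2353125040549984, c(19,8) = 557921681547048.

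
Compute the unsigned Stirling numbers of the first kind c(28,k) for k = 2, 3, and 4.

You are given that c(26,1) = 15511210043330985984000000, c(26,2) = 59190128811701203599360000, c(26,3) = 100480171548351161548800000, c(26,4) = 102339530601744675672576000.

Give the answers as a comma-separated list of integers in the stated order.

i=27: T(27,1)=0+26·15511210043330985984000000=403291461126605635584000000 | T(27,2)=15511210043330985984000000+26·59190128811701203599360000=1554454559147562279567360000 | T(27,3)=59190128811701203599360000+26·100480171548351161548800000=2671674589068831403868160000 | T(27,4)=100480171548351161548800000+26·102339530601744675672576000=2761307967193712729035776000
i=28: T(28,2)=403291461126605635584000000+27·1554454559147562279567360000=42373564558110787183902720000 | T(28,3)=1554454559147562279567360000+27·2671674589068831403868160000=73689668464006010184007680000 | T(28,4)=2671674589068831403868160000+27·2761307967193712729035776000=77226989703299075087834112000
Read c(28,2) = 42373564558110787183902720000, c(28,3) = 73689668464006010184007680000, c(28,4) = 77226989703299075087834112000.

42373564558110787183902720000, 73689668464006010184007680000, 77226989703299075087834112000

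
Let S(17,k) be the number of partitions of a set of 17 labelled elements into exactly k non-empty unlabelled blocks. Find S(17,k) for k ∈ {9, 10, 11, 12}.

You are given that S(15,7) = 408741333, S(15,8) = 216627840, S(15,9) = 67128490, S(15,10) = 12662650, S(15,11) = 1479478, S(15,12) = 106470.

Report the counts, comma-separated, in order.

9528822303, 2758334150, 512060978, 62022324

r16: T_16,8=8×216627840+408741333=2141764053; T_16,9=9×67128490+216627840=820784250; T_16,10=10×12662650+67128490=193754990; T_16,11=11×1479478+12662650=28936908; T_16,12=12×106470+1479478=2757118
r17: T_17,9=9×820784250+2141764053=9528822303; T_17,10=10×193754990+820784250=2758334150; T_17,11=11×28936908+193754990=512060978; T_17,12=12×2757118+28936908=62022324
Read S(17,9) = 9528822303, S(17,10) = 2758334150, S(17,11) = 512060978, S(17,12) = 62022324.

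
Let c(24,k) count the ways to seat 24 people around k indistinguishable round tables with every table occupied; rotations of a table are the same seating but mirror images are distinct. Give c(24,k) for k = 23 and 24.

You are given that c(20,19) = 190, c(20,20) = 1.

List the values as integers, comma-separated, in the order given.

@21  (21,20):1·20+190→210, (21,21):0·20+1→1
@22  (22,21):1·21+210→231, (22,22):0·21+1→1
@23  (23,22):1·22+231→253, (23,23):0·22+1→1
@24  (24,23):1·23+253→276, (24,24):0·23+1→1
Read c(24,23) = 276, c(24,24) = 1.

276, 1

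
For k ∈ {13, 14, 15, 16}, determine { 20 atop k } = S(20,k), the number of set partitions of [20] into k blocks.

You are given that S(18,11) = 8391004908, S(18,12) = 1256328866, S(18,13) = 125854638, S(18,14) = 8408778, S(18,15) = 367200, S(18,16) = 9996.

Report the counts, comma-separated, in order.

i=19: T(19,12)=8391004908+12·1256328866=23466951300 | T(19,13)=1256328866+13·125854638=2892439160 | T(19,14)=125854638+14·8408778=243577530 | T(19,15)=8408778+15·367200=13916778 | T(19,16)=367200+16·9996=527136
i=20: T(20,13)=23466951300+13·2892439160=61068660380 | T(20,14)=2892439160+14·243577530=6302524580 | T(20,15)=243577530+15·13916778=452329200 | T(20,16)=13916778+16·527136=22350954
Read S(20,13) = 61068660380, S(20,14) = 6302524580, S(20,15) = 452329200, S(20,16) = 22350954.

61068660380, 6302524580, 452329200, 22350954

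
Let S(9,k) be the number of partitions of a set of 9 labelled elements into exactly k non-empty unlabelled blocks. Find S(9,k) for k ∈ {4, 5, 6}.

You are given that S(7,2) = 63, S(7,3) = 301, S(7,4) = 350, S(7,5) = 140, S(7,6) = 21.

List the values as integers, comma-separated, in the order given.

r8: T_8,3=3×301+63=966; T_8,4=4×350+301=1701; T_8,5=5×140+350=1050; T_8,6=6×21+140=266
r9: T_9,4=4×1701+966=7770; T_9,5=5×1050+1701=6951; T_9,6=6×266+1050=2646
Read S(9,4) = 7770, S(9,5) = 6951, S(9,6) = 2646.

7770, 6951, 2646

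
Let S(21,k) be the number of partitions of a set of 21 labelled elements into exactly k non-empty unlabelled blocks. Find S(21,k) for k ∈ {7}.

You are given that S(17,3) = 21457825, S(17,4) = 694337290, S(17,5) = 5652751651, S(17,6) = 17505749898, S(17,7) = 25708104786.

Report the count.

@18  (18,4):694337290·4+21457825→2798806985, (18,5):5652751651·5+694337290→28958095545, (18,6):17505749898·6+5652751651→110687251039, (18,7):25708104786·7+17505749898→197462483400
@19  (19,5):28958095545·5+2798806985→147589284710, (19,6):110687251039·6+28958095545→693081601779, (19,7):197462483400·7+110687251039→1492924634839
@20  (20,6):693081601779·6+147589284710→4306078895384, (20,7):1492924634839·7+693081601779→11143554045652
@21  (21,7):11143554045652·7+4306078895384→82310957214948
Read S(21,7) = 82310957214948.

82310957214948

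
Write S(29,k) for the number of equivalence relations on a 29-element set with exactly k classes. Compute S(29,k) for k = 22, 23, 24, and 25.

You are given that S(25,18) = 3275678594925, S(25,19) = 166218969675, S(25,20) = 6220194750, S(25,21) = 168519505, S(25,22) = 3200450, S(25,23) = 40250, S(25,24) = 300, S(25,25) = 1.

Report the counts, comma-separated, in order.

40823077538100, 1347860993700, 33738295500, 626551380

i=26: T(26,19)=3275678594925+19·166218969675=6433839018750 | T(26,20)=166218969675+20·6220194750=290622864675 | T(26,21)=6220194750+21·168519505=9759104355 | T(26,22)=168519505+22·3200450=238929405 | T(26,23)=3200450+23·40250=4126200 | T(26,24)=40250+24·300=47450 | T(26,25)=300+25·1=325
i=27: T(27,20)=6433839018750+20·290622864675=12246296312250 | T(27,21)=290622864675+21·9759104355=495564056130 | T(27,22)=9759104355+22·238929405=15015551265 | T(27,23)=238929405+23·4126200=333832005 | T(27,24)=4126200+24·47450=5265000 | T(27,25)=47450+25·325=55575
i=28: T(28,21)=12246296312250+21·495564056130=22653141490980 | T(28,22)=495564056130+22·15015551265=825906183960 | T(28,23)=15015551265+23·333832005=22693687380 | T(28,24)=333832005+24·5265000=460192005 | T(28,25)=5265000+25·55575=6654375
i=29: T(29,22)=22653141490980+22·825906183960=40823077538100 | T(29,23)=825906183960+23·22693687380=1347860993700 | T(29,24)=22693687380+24·460192005=33738295500 | T(29,25)=460192005+25·6654375=626551380
Read S(29,22) = 40823077538100, S(29,23) = 1347860993700, S(29,24) = 33738295500, S(29,25) = 626551380.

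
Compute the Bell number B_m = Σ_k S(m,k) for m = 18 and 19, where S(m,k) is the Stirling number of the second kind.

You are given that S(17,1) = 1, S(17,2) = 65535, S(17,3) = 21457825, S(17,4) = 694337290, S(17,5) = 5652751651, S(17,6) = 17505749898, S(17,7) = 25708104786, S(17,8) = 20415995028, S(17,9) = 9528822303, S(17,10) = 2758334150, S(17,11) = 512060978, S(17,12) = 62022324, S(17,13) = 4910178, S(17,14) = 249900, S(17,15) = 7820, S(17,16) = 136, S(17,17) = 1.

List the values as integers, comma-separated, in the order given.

i=18: T(18,1)=0+1·1=1 | T(18,2)=1+2·65535=131071 | T(18,3)=65535+3·21457825=64439010 | T(18,4)=21457825+4·694337290=2798806985 | T(18,5)=694337290+5·5652751651=28958095545 | T(18,6)=5652751651+6·17505749898=110687251039 | T(18,7)=17505749898+7·25708104786=197462483400 | T(18,8)=25708104786+8·20415995028=189036065010 | T(18,9)=20415995028+9·9528822303=106175395755 | T(18,10)=9528822303+10·2758334150=37112163803 | T(18,11)=2758334150+11·512060978=8391004908 | T(18,12)=512060978+12·62022324=1256328866 | T(18,13)=62022324+13·4910178=125854638 | T(18,14)=4910178+14·249900=8408778 | T(18,15)=249900+15·7820=367200 | T(18,16)=7820+16·136=9996 | T(18,17)=136+17·1=153 | T(18,18)=1+18·0=1
i=19: T(19,1)=0+1·1=1 | T(19,2)=1+2·131071=262143 | T(19,3)=131071+3·64439010=193448101 | T(19,4)=64439010+4·2798806985=11259666950 | T(19,5)=2798806985+5·28958095545=147589284710 | T(19,6)=28958095545+6·110687251039=693081601779 | T(19,7)=110687251039+7·197462483400=1492924634839 | T(19,8)=197462483400+8·189036065010=1709751003480 | T(19,9)=189036065010+9·106175395755=1144614626805 | T(19,10)=106175395755+10·37112163803=477297033785 | T(19,11)=37112163803+11·8391004908=129413217791 | T(19,12)=8391004908+12·1256328866=23466951300 | T(19,13)=1256328866+13·125854638=2892439160 | T(19,14)=125854638+14·8408778=243577530 | T(19,15)=8408778+15·367200=13916778 | T(19,16)=367200+16·9996=527136 | T(19,17)=9996+17·153=12597 | T(19,18)=153+18·1=171 | T(19,19)=1+19·0=1
B_18 = ΣS(18,k) = 1+131071+64439010+2798806985+28958095545+110687251039+197462483400+189036065010+106175395755+37112163803+8391004908+1256328866+125854638+8408778+367200+9996+153+1 = 682076806159
B_19 = ΣS(19,k) = 1+262143+193448101+11259666950+147589284710+693081601779+1492924634839+1709751003480+1144614626805+477297033785+129413217791+23466951300+2892439160+243577530+13916778+527136+12597+171+1 = 5832742205057

682076806159, 5832742205057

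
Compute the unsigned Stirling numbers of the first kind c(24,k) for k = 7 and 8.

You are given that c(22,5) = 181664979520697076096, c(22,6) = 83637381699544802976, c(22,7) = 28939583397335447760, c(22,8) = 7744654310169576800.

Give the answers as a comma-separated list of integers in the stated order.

18588776355051949776576, 5304713715525445812976

[23] T[23,6]:22*83637381699544802976+181664979520697076096=2021687376910682741568 · T[23,7]:22*28939583397335447760+83637381699544802976=720308216440924653696 · T[23,8]:22*7744654310169576800+28939583397335447760=199321978221066137360
[24] T[24,7]:23*720308216440924653696+2021687376910682741568=18588776355051949776576 · T[24,8]:23*199321978221066137360+720308216440924653696=5304713715525445812976
Read c(24,7) = 18588776355051949776576, c(24,8) = 5304713715525445812976.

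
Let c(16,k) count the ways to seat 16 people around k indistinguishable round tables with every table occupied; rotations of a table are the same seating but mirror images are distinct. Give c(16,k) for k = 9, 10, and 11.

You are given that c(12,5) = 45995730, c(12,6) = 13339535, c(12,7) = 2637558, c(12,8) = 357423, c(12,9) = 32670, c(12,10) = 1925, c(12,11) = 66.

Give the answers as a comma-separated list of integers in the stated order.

r13: T_13,6=12×13339535+45995730=206070150; T_13,7=12×2637558+13339535=44990231; T_13,8=12×357423+2637558=6926634; T_13,9=12×32670+357423=749463; T_13,10=12×1925+32670=55770; T_13,11=12×66+1925=2717
r14: T_14,7=13×44990231+206070150=790943153; T_14,8=13×6926634+44990231=135036473; T_14,9=13×749463+6926634=16669653; T_14,10=13×55770+749463=1474473; T_14,11=13×2717+55770=91091
r15: T_15,8=14×135036473+790943153=2681453775; T_15,9=14×16669653+135036473=368411615; T_15,10=14×1474473+16669653=37312275; T_15,11=14×91091+1474473=2749747
r16: T_16,9=15×368411615+2681453775=8207628000; T_16,10=15×37312275+368411615=928095740; T_16,11=15×2749747+37312275=78558480
Read c(16,9) = 8207628000, c(16,10) = 928095740, c(16,11) = 78558480.

8207628000, 928095740, 78558480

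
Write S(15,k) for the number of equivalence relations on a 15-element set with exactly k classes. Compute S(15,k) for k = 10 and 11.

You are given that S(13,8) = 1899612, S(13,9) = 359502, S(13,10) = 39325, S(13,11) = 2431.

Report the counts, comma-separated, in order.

12662650, 1479478

r14: T_14,9=9×359502+1899612=5135130; T_14,10=10×39325+359502=752752; T_14,11=11×2431+39325=66066
r15: T_15,10=10×752752+5135130=12662650; T_15,11=11×66066+752752=1479478
Read S(15,10) = 12662650, S(15,11) = 1479478.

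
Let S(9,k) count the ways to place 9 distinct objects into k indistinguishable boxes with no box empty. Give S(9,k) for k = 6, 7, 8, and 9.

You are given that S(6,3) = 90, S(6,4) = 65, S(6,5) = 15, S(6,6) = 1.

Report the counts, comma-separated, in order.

i=7: T(7,4)=90+4·65=350 | T(7,5)=65+5·15=140 | T(7,6)=15+6·1=21 | T(7,7)=1+7·0=1
i=8: T(8,5)=350+5·140=1050 | T(8,6)=140+6·21=266 | T(8,7)=21+7·1=28 | T(8,8)=1+8·0=1
i=9: T(9,6)=1050+6·266=2646 | T(9,7)=266+7·28=462 | T(9,8)=28+8·1=36 | T(9,9)=1+9·0=1
Read S(9,6) = 2646, S(9,7) = 462, S(9,8) = 36, S(9,9) = 1.

2646, 462, 36, 1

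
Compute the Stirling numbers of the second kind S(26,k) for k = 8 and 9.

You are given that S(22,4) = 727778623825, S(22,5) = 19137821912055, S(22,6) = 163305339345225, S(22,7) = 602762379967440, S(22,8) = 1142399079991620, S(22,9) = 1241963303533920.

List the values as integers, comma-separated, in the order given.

[23] T[23,5]:5*19137821912055+727778623825=96416888184100 · T[23,6]:6*163305339345225+19137821912055=998969857983405 · T[23,7]:7*602762379967440+163305339345225=4382641999117305 · T[23,8]:8*1142399079991620+602762379967440=9741955019900400 · T[23,9]:9*1241963303533920+1142399079991620=12320068811796900
[24] T[24,6]:6*998969857983405+96416888184100=6090236036084530 · T[24,7]:7*4382641999117305+998969857983405=31677463851804540 · T[24,8]:8*9741955019900400+4382641999117305=82318282158320505 · T[24,9]:9*12320068811796900+9741955019900400=120622574326072500
[25] T[25,7]:7*31677463851804540+6090236036084530=227832482998716310 · T[25,8]:8*82318282158320505+31677463851804540=690223721118368580 · T[25,9]:9*120622574326072500+82318282158320505=1167921451092973005
[26] T[26,8]:8*690223721118368580+227832482998716310=5749622251945664950 · T[26,9]:9*1167921451092973005+690223721118368580=11201516780955125625
Read S(26,8) = 5749622251945664950, S(26,9) = 11201516780955125625.

5749622251945664950, 11201516780955125625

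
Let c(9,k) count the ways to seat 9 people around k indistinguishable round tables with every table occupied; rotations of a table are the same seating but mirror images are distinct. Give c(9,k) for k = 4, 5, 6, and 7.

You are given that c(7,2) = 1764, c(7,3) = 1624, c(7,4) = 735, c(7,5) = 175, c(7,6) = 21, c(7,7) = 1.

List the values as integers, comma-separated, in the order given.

67284, 22449, 4536, 546

[8] T[8,3]:7*1624+1764=13132 · T[8,4]:7*735+1624=6769 · T[8,5]:7*175+735=1960 · T[8,6]:7*21+175=322 · T[8,7]:7*1+21=28
[9] T[9,4]:8*6769+13132=67284 · T[9,5]:8*1960+6769=22449 · T[9,6]:8*322+1960=4536 · T[9,7]:8*28+322=546
Read c(9,4) = 67284, c(9,5) = 22449, c(9,6) = 4536, c(9,7) = 546.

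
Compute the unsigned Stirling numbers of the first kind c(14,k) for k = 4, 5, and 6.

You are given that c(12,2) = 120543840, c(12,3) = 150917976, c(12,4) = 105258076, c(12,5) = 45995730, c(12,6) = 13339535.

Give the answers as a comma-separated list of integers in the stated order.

@13  (13,3):150917976·12+120543840→1931559552, (13,4):105258076·12+150917976→1414014888, (13,5):45995730·12+105258076→657206836, (13,6):13339535·12+45995730→206070150
@14  (14,4):1414014888·13+1931559552→20313753096, (14,5):657206836·13+1414014888→9957703756, (14,6):206070150·13+657206836→3336118786
Read c(14,4) = 20313753096, c(14,5) = 9957703756, c(14,6) = 3336118786.

20313753096, 9957703756, 3336118786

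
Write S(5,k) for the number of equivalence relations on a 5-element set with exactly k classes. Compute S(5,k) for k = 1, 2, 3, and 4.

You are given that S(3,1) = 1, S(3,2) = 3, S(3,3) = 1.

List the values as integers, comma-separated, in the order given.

r4: T_4,1=1×1+0=1; T_4,2=2×3+1=7; T_4,3=3×1+3=6; T_4,4=4×0+1=1
r5: T_5,1=1×1+0=1; T_5,2=2×7+1=15; T_5,3=3×6+7=25; T_5,4=4×1+6=10
Read S(5,1) = 1, S(5,2) = 15, S(5,3) = 25, S(5,4) = 10.

1, 15, 25, 10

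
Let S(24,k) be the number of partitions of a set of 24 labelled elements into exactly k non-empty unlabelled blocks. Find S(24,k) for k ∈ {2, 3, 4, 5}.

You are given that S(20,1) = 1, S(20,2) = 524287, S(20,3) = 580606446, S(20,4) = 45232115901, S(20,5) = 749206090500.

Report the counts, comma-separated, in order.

8388607, 47063200806, 11681056634501, 485000783495250

[21] T[21,1]:1*1+0=1 · T[21,2]:2*524287+1=1048575 · T[21,3]:3*580606446+524287=1742343625 · T[21,4]:4*45232115901+580606446=181509070050 · T[21,5]:5*749206090500+45232115901=3791262568401
[22] T[22,1]:1*1+0=1 · T[22,2]:2*1048575+1=2097151 · T[22,3]:3*1742343625+1048575=5228079450 · T[22,4]:4*181509070050+1742343625=727778623825 · T[22,5]:5*3791262568401+181509070050=19137821912055
[23] T[23,1]:1*1+0=1 · T[23,2]:2*2097151+1=4194303 · T[23,3]:3*5228079450+2097151=15686335501 · T[23,4]:4*727778623825+5228079450=2916342574750 · T[23,5]:5*19137821912055+727778623825=96416888184100
[24] T[24,2]:2*4194303+1=8388607 · T[24,3]:3*15686335501+4194303=47063200806 · T[24,4]:4*2916342574750+15686335501=11681056634501 · T[24,5]:5*96416888184100+2916342574750=485000783495250
Read S(24,2) = 8388607, S(24,3) = 47063200806, S(24,4) = 11681056634501, S(24,5) = 485000783495250.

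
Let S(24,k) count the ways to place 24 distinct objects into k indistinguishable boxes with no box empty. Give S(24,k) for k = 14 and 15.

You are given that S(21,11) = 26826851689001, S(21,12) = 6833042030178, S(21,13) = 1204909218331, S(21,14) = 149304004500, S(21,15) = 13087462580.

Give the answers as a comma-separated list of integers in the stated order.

1362091021641000, 195820242247080

row 22: T[22][12]=12·6833042030178+26826851689001=108823356051137  T[22][13]=13·1204909218331+6833042030178=22496861868481  T[22][14]=14·149304004500+1204909218331=3295165281331  T[22][15]=15·13087462580+149304004500=345615943200
row 23: T[23][13]=13·22496861868481+108823356051137=401282560341390  T[23][14]=14·3295165281331+22496861868481=68629175807115  T[23][15]=15·345615943200+3295165281331=8479404429331
row 24: T[24][14]=14·68629175807115+401282560341390=1362091021641000  T[24][15]=15·8479404429331+68629175807115=195820242247080
Read S(24,14) = 1362091021641000, S(24,15) = 195820242247080.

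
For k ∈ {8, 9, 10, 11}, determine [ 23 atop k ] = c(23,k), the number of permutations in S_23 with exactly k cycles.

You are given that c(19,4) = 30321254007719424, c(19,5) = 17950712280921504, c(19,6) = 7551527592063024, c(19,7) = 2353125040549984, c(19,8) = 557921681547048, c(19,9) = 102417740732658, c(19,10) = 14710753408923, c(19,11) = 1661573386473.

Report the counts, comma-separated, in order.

row 20: T[20][5]=19·17950712280921504+30321254007719424=371384787345228000  T[20][6]=19·7551527592063024+17950712280921504=161429736530118960  T[20][7]=19·2353125040549984+7551527592063024=52260903362512720  T[20][8]=19·557921681547048+2353125040549984=12953636989943896  T[20][9]=19·102417740732658+557921681547048=2503858755467550  T[20][10]=19·14710753408923+102417740732658=381922055502195  T[20][11]=19·1661573386473+14710753408923=46280647751910
row 21: T[21][6]=20·161429736530118960+371384787345228000=3599979517947607200  T[21][7]=20·52260903362512720+161429736530118960=1206647803780373360  T[21][8]=20·12953636989943896+52260903362512720=311333643161390640  T[21][9]=20·2503858755467550+12953636989943896=63030812099294896  T[21][10]=20·381922055502195+2503858755467550=10142299865511450  T[21][11]=20·46280647751910+381922055502195=1307535010540395
row 22: T[22][7]=21·1206647803780373360+3599979517947607200=28939583397335447760  T[22][8]=21·311333643161390640+1206647803780373360=7744654310169576800  T[22][9]=21·63030812099294896+311333643161390640=1634980697246583456  T[22][10]=21·10142299865511450+63030812099294896=276019109275035346  T[22][11]=21·1307535010540395+10142299865511450=37600535086859745
row 23: T[23][8]=22·7744654310169576800+28939583397335447760=199321978221066137360  T[23][9]=22·1634980697246583456+7744654310169576800=43714229649594412832  T[23][10]=22·276019109275035346+1634980697246583456=7707401101297361068  T[23][11]=22·37600535086859745+276019109275035346=1103230881185949736
Read c(23,8) = 199321978221066137360, c(23,9) = 43714229649594412832, c(23,10) = 7707401101297361068, c(23,11) = 1103230881185949736.

199321978221066137360, 43714229649594412832, 7707401101297361068, 1103230881185949736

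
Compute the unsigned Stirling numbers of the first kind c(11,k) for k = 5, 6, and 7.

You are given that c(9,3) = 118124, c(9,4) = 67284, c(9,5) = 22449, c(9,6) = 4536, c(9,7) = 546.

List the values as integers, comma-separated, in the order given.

row 10: T[10][4]=9·67284+118124=723680  T[10][5]=9·22449+67284=269325  T[10][6]=9·4536+22449=63273  T[10][7]=9·546+4536=9450
row 11: T[11][5]=10·269325+723680=3416930  T[11][6]=10·63273+269325=902055  T[11][7]=10·9450+63273=157773
Read c(11,5) = 3416930, c(11,6) = 902055, c(11,7) = 157773.

3416930, 902055, 157773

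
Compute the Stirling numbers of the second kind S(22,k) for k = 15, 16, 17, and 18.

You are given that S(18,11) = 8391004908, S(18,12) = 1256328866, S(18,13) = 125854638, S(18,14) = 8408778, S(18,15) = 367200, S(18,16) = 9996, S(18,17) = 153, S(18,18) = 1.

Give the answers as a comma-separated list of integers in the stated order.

345615943200, 26046574004, 1404142047, 53374629

row 19: T[19][12]=12·1256328866+8391004908=23466951300  T[19][13]=13·125854638+1256328866=2892439160  T[19][14]=14·8408778+125854638=243577530  T[19][15]=15·367200+8408778=13916778  T[19][16]=16·9996+367200=527136  T[19][17]=17·153+9996=12597  T[19][18]=18·1+153=171
row 20: T[20][13]=13·2892439160+23466951300=61068660380  T[20][14]=14·243577530+2892439160=6302524580  T[20][15]=15·13916778+243577530=452329200  T[20][16]=16·527136+13916778=22350954  T[20][17]=17·12597+527136=741285  T[20][18]=18·171+12597=15675
row 21: T[21][14]=14·6302524580+61068660380=149304004500  T[21][15]=15·452329200+6302524580=13087462580  T[21][16]=16·22350954+452329200=809944464  T[21][17]=17·741285+22350954=34952799  T[21][18]=18·15675+741285=1023435
row 22: T[22][15]=15·13087462580+149304004500=345615943200  T[22][16]=16·809944464+13087462580=26046574004  T[22][17]=17·34952799+809944464=1404142047  T[22][18]=18·1023435+34952799=53374629
Read S(22,15) = 345615943200, S(22,16) = 26046574004, S(22,17) = 1404142047, S(22,18) = 53374629.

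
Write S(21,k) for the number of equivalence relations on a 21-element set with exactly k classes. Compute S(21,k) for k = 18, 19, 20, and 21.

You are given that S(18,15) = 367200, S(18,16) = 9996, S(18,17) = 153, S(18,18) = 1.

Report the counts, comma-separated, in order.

1023435, 19285, 210, 1

r19: T_19,16=16×9996+367200=527136; T_19,17=17×153+9996=12597; T_19,18=18×1+153=171; T_19,19=19×0+1=1
r20: T_20,17=17×12597+527136=741285; T_20,18=18×171+12597=15675; T_20,19=19×1+171=190; T_20,20=20×0+1=1
r21: T_21,18=18×15675+741285=1023435; T_21,19=19×190+15675=19285; T_21,20=20×1+190=210; T_21,21=21×0+1=1
Read S(21,18) = 1023435, S(21,19) = 19285, S(21,20) = 210, S(21,21) = 1.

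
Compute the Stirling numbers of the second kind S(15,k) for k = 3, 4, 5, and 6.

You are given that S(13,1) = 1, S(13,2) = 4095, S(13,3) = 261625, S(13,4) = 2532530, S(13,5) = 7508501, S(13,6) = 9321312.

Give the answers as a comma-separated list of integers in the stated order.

r14: T_14,2=2×4095+1=8191; T_14,3=3×261625+4095=788970; T_14,4=4×2532530+261625=10391745; T_14,5=5×7508501+2532530=40075035; T_14,6=6×9321312+7508501=63436373
r15: T_15,3=3×788970+8191=2375101; T_15,4=4×10391745+788970=42355950; T_15,5=5×40075035+10391745=210766920; T_15,6=6×63436373+40075035=420693273
Read S(15,3) = 2375101, S(15,4) = 42355950, S(15,5) = 210766920, S(15,6) = 420693273.

2375101, 42355950, 210766920, 420693273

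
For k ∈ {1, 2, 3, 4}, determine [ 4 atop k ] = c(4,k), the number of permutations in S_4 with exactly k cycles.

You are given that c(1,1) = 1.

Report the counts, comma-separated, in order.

[2] T[2,1]:1*1+0=1 · T[2,2]:1*0+1=1
[3] T[3,1]:2*1+0=2 · T[3,2]:2*1+1=3 · T[3,3]:2*0+1=1
[4] T[4,1]:3*2+0=6 · T[4,2]:3*3+2=11 · T[4,3]:3*1+3=6 · T[4,4]:3*0+1=1
Read c(4,1) = 6, c(4,2) = 11, c(4,3) = 6, c(4,4) = 1.

6, 11, 6, 1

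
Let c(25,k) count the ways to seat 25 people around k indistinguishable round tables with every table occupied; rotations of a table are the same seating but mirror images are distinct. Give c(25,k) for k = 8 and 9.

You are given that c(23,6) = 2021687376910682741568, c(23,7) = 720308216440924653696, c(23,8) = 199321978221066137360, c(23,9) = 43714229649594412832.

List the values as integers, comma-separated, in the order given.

i=24: T(24,7)=2021687376910682741568+23·720308216440924653696=18588776355051949776576 | T(24,8)=720308216440924653696+23·199321978221066137360=5304713715525445812976 | T(24,9)=199321978221066137360+23·43714229649594412832=1204749260161737632496
i=25: T(25,8)=18588776355051949776576+24·5304713715525445812976=145901905527662649288000 | T(25,9)=5304713715525445812976+24·1204749260161737632496=34218695959407148992880
Read c(25,8) = 145901905527662649288000, c(25,9) = 34218695959407148992880.

145901905527662649288000, 34218695959407148992880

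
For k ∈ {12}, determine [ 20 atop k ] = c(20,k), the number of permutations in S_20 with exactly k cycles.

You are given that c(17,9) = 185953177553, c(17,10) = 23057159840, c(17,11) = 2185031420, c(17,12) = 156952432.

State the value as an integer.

4465226757381

row 18: T[18][10]=17·23057159840+185953177553=577924894833  T[18][11]=17·2185031420+23057159840=60202693980  T[18][12]=17·156952432+2185031420=4853222764
row 19: T[19][11]=18·60202693980+577924894833=1661573386473  T[19][12]=18·4853222764+60202693980=147560703732
row 20: T[20][12]=19·147560703732+1661573386473=4465226757381
Read c(20,12) = 4465226757381.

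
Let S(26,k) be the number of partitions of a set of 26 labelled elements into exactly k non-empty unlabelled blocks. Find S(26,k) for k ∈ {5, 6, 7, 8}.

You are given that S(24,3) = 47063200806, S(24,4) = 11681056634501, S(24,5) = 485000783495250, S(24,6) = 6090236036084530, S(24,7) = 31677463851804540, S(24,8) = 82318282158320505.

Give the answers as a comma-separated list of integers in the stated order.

12230196160292565, 224595186974125331, 1631853797991016600, 5749622251945664950

[25] T[25,4]:4*11681056634501+47063200806=46771289738810 · T[25,5]:5*485000783495250+11681056634501=2436684974110751 · T[25,6]:6*6090236036084530+485000783495250=37026417000002430 · T[25,7]:7*31677463851804540+6090236036084530=227832482998716310 · T[25,8]:8*82318282158320505+31677463851804540=690223721118368580
[26] T[26,5]:5*2436684974110751+46771289738810=12230196160292565 · T[26,6]:6*37026417000002430+2436684974110751=224595186974125331 · T[26,7]:7*227832482998716310+37026417000002430=1631853797991016600 · T[26,8]:8*690223721118368580+227832482998716310=5749622251945664950
Read S(26,5) = 12230196160292565, S(26,6) = 224595186974125331, S(26,7) = 1631853797991016600, S(26,8) = 5749622251945664950.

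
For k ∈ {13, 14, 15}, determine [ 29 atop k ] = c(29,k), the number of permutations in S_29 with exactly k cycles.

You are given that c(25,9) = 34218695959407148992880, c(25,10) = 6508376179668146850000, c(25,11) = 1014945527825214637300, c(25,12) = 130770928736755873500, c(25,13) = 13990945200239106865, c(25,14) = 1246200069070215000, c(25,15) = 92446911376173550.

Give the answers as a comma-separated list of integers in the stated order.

@26  (26,10):6508376179668146850000·25+34218695959407148992880→196928100451110820242880, (26,11):1014945527825214637300·25+6508376179668146850000→31882014375298512782500, (26,12):130770928736755873500·25+1014945527825214637300→4284218746244111474800, (26,13):13990945200239106865·25+130770928736755873500→480544558742733545125, (26,14):1246200069070215000·25+13990945200239106865→45145946926994481865, (26,15):92446911376173550·25+1246200069070215000→3557372853474553750
@27  (27,11):31882014375298512782500·26+196928100451110820242880→1025860474208872152587880, (27,12):4284218746244111474800·26+31882014375298512782500→143271701777645411127300, (27,13):480544558742733545125·26+4284218746244111474800→16778377273555183648050, (27,14):45145946926994481865·26+480544558742733545125→1654339178844590073615, (27,15):3557372853474553750·26+45145946926994481865→137637641117332879365
@28  (28,12):143271701777645411127300·27+1025860474208872152587880→4894196422205298253024980, (28,13):16778377273555183648050·27+143271701777645411127300→596287888163635369624650, (28,14):1654339178844590073615·27+16778377273555183648050→61445535102359115635655, (28,15):137637641117332879365·27+1654339178844590073615→5370555489012577816470
@29  (29,13):596287888163635369624650·28+4894196422205298253024980→21590257290787088602515180, (29,14):61445535102359115635655·28+596287888163635369624650→2316762871029690607422990, (29,15):5370555489012577816470·28+61445535102359115635655→211821088794711294496815
Read c(29,13) = 21590257290787088602515180, c(29,14) = 2316762871029690607422990, c(29,15) = 211821088794711294496815.

21590257290787088602515180, 2316762871029690607422990, 211821088794711294496815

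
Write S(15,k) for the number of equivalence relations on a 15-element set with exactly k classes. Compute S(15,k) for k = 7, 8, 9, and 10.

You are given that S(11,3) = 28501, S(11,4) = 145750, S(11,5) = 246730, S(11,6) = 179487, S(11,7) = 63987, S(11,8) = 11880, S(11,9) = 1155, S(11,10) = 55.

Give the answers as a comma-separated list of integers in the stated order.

@12  (12,4):145750·4+28501→611501, (12,5):246730·5+145750→1379400, (12,6):179487·6+246730→1323652, (12,7):63987·7+179487→627396, (12,8):11880·8+63987→159027, (12,9):1155·9+11880→22275, (12,10):55·10+1155→1705
@13  (13,5):1379400·5+611501→7508501, (13,6):1323652·6+1379400→9321312, (13,7):627396·7+1323652→5715424, (13,8):159027·8+627396→1899612, (13,9):22275·9+159027→359502, (13,10):1705·10+22275→39325
@14  (14,6):9321312·6+7508501→63436373, (14,7):5715424·7+9321312→49329280, (14,8):1899612·8+5715424→20912320, (14,9):359502·9+1899612→5135130, (14,10):39325·10+359502→752752
@15  (15,7):49329280·7+63436373→408741333, (15,8):20912320·8+49329280→216627840, (15,9):5135130·9+20912320→67128490, (15,10):752752·10+5135130→12662650
Read S(15,7) = 408741333, S(15,8) = 216627840, S(15,9) = 67128490, S(15,10) = 12662650.

408741333, 216627840, 67128490, 12662650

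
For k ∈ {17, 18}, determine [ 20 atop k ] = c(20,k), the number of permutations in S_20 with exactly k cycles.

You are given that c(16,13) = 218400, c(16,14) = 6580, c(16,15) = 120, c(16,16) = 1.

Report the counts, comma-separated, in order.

920550, 16815

@17  (17,14):6580·16+218400→323680, (17,15):120·16+6580→8500, (17,16):1·16+120→136, (17,17):0·16+1→1
@18  (18,15):8500·17+323680→468180, (18,16):136·17+8500→10812, (18,17):1·17+136→153, (18,18):0·17+1→1
@19  (19,16):10812·18+468180→662796, (19,17):153·18+10812→13566, (19,18):1·18+153→171
@20  (20,17):13566·19+662796→920550, (20,18):171·19+13566→16815
Read c(20,17) = 920550, c(20,18) = 16815.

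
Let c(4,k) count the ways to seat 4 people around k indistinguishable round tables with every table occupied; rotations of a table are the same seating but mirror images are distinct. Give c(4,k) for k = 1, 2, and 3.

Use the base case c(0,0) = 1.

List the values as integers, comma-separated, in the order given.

[1] T[1,1]:0*0+1=1
[2] T[2,1]:1*1+0=1 · T[2,2]:1*0+1=1
[3] T[3,1]:2*1+0=2 · T[3,2]:2*1+1=3 · T[3,3]:2*0+1=1
[4] T[4,1]:3*2+0=6 · T[4,2]:3*3+2=11 · T[4,3]:3*1+3=6
Read c(4,1) = 6, c(4,2) = 11, c(4,3) = 6.

6, 11, 6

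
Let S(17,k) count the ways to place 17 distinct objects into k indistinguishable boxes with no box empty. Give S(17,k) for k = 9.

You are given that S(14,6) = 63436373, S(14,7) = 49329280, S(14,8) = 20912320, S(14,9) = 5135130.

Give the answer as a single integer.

r15: T_15,7=7×49329280+63436373=408741333; T_15,8=8×20912320+49329280=216627840; T_15,9=9×5135130+20912320=67128490
r16: T_16,8=8×216627840+408741333=2141764053; T_16,9=9×67128490+216627840=820784250
r17: T_17,9=9×820784250+2141764053=9528822303
Read S(17,9) = 9528822303.

9528822303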